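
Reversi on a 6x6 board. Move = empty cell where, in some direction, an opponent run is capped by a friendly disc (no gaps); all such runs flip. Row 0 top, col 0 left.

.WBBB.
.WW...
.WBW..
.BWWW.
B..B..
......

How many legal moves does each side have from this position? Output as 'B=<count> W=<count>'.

-- B to move --
(0,0): flips 2 -> legal
(1,0): flips 2 -> legal
(1,3): flips 2 -> legal
(1,4): no bracket -> illegal
(2,0): flips 2 -> legal
(2,4): flips 1 -> legal
(2,5): flips 1 -> legal
(3,0): flips 2 -> legal
(3,5): flips 3 -> legal
(4,1): no bracket -> illegal
(4,2): flips 1 -> legal
(4,4): flips 1 -> legal
(4,5): no bracket -> illegal
B mobility = 10
-- W to move --
(0,5): flips 3 -> legal
(1,3): no bracket -> illegal
(1,4): no bracket -> illegal
(1,5): no bracket -> illegal
(2,0): no bracket -> illegal
(3,0): flips 1 -> legal
(4,1): flips 1 -> legal
(4,2): no bracket -> illegal
(4,4): no bracket -> illegal
(5,0): no bracket -> illegal
(5,1): no bracket -> illegal
(5,2): flips 1 -> legal
(5,3): flips 1 -> legal
(5,4): flips 1 -> legal
W mobility = 6

Answer: B=10 W=6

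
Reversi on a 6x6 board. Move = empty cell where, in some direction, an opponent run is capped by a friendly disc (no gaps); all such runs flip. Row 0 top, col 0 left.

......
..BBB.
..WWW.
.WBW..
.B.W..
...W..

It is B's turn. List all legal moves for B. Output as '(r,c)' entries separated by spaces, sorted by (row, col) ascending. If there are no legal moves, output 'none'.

Answer: (2,1) (3,0) (3,4) (3,5) (4,0) (5,4)

Derivation:
(1,1): no bracket -> illegal
(1,5): no bracket -> illegal
(2,0): no bracket -> illegal
(2,1): flips 1 -> legal
(2,5): no bracket -> illegal
(3,0): flips 1 -> legal
(3,4): flips 3 -> legal
(3,5): flips 1 -> legal
(4,0): flips 2 -> legal
(4,2): no bracket -> illegal
(4,4): no bracket -> illegal
(5,2): no bracket -> illegal
(5,4): flips 1 -> legal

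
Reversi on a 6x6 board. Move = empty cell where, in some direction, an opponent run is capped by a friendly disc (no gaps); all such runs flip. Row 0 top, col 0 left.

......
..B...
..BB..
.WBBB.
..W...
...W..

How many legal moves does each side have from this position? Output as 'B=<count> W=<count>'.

Answer: B=4 W=4

Derivation:
-- B to move --
(2,0): no bracket -> illegal
(2,1): no bracket -> illegal
(3,0): flips 1 -> legal
(4,0): flips 1 -> legal
(4,1): no bracket -> illegal
(4,3): no bracket -> illegal
(4,4): no bracket -> illegal
(5,1): flips 1 -> legal
(5,2): flips 1 -> legal
(5,4): no bracket -> illegal
B mobility = 4
-- W to move --
(0,1): no bracket -> illegal
(0,2): flips 3 -> legal
(0,3): no bracket -> illegal
(1,1): no bracket -> illegal
(1,3): flips 1 -> legal
(1,4): no bracket -> illegal
(2,1): no bracket -> illegal
(2,4): flips 1 -> legal
(2,5): no bracket -> illegal
(3,5): flips 3 -> legal
(4,1): no bracket -> illegal
(4,3): no bracket -> illegal
(4,4): no bracket -> illegal
(4,5): no bracket -> illegal
W mobility = 4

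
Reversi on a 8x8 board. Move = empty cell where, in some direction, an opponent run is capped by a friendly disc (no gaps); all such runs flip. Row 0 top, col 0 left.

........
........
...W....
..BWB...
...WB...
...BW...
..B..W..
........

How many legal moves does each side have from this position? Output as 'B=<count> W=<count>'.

Answer: B=9 W=10

Derivation:
-- B to move --
(1,2): flips 1 -> legal
(1,3): flips 3 -> legal
(1,4): flips 1 -> legal
(2,2): flips 1 -> legal
(2,4): no bracket -> illegal
(4,2): flips 1 -> legal
(4,5): no bracket -> illegal
(5,2): flips 1 -> legal
(5,5): flips 1 -> legal
(5,6): no bracket -> illegal
(6,3): no bracket -> illegal
(6,4): flips 1 -> legal
(6,6): no bracket -> illegal
(7,4): no bracket -> illegal
(7,5): no bracket -> illegal
(7,6): flips 3 -> legal
B mobility = 9
-- W to move --
(2,1): flips 1 -> legal
(2,2): no bracket -> illegal
(2,4): flips 2 -> legal
(2,5): flips 1 -> legal
(3,1): flips 1 -> legal
(3,5): flips 1 -> legal
(4,1): flips 1 -> legal
(4,2): no bracket -> illegal
(4,5): flips 2 -> legal
(5,1): no bracket -> illegal
(5,2): flips 1 -> legal
(5,5): flips 1 -> legal
(6,1): no bracket -> illegal
(6,3): flips 1 -> legal
(6,4): no bracket -> illegal
(7,1): no bracket -> illegal
(7,2): no bracket -> illegal
(7,3): no bracket -> illegal
W mobility = 10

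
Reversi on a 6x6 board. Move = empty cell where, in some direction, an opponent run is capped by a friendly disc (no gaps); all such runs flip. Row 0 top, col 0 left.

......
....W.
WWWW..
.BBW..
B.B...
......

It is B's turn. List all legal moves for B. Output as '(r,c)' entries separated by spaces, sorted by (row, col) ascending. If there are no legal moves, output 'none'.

(0,3): no bracket -> illegal
(0,4): no bracket -> illegal
(0,5): flips 2 -> legal
(1,0): flips 1 -> legal
(1,1): flips 1 -> legal
(1,2): flips 1 -> legal
(1,3): flips 1 -> legal
(1,5): no bracket -> illegal
(2,4): flips 1 -> legal
(2,5): no bracket -> illegal
(3,0): no bracket -> illegal
(3,4): flips 1 -> legal
(4,3): no bracket -> illegal
(4,4): no bracket -> illegal

Answer: (0,5) (1,0) (1,1) (1,2) (1,3) (2,4) (3,4)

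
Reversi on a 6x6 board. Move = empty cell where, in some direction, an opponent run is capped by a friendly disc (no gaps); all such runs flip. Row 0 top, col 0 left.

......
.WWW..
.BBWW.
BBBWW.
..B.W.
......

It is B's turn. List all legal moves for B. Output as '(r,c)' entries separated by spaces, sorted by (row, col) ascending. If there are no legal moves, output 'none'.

Answer: (0,0) (0,1) (0,2) (0,3) (0,4) (1,4) (1,5) (2,5) (3,5) (5,5)

Derivation:
(0,0): flips 1 -> legal
(0,1): flips 1 -> legal
(0,2): flips 1 -> legal
(0,3): flips 1 -> legal
(0,4): flips 1 -> legal
(1,0): no bracket -> illegal
(1,4): flips 1 -> legal
(1,5): flips 2 -> legal
(2,0): no bracket -> illegal
(2,5): flips 2 -> legal
(3,5): flips 2 -> legal
(4,3): no bracket -> illegal
(4,5): no bracket -> illegal
(5,3): no bracket -> illegal
(5,4): no bracket -> illegal
(5,5): flips 2 -> legal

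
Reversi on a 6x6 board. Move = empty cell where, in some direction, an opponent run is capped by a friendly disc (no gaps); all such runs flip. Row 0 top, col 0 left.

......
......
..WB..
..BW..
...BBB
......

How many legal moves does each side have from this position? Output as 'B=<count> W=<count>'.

Answer: B=4 W=6

Derivation:
-- B to move --
(1,1): flips 2 -> legal
(1,2): flips 1 -> legal
(1,3): no bracket -> illegal
(2,1): flips 1 -> legal
(2,4): no bracket -> illegal
(3,1): no bracket -> illegal
(3,4): flips 1 -> legal
(4,2): no bracket -> illegal
B mobility = 4
-- W to move --
(1,2): no bracket -> illegal
(1,3): flips 1 -> legal
(1,4): no bracket -> illegal
(2,1): no bracket -> illegal
(2,4): flips 1 -> legal
(3,1): flips 1 -> legal
(3,4): no bracket -> illegal
(3,5): no bracket -> illegal
(4,1): no bracket -> illegal
(4,2): flips 1 -> legal
(5,2): no bracket -> illegal
(5,3): flips 1 -> legal
(5,4): no bracket -> illegal
(5,5): flips 1 -> legal
W mobility = 6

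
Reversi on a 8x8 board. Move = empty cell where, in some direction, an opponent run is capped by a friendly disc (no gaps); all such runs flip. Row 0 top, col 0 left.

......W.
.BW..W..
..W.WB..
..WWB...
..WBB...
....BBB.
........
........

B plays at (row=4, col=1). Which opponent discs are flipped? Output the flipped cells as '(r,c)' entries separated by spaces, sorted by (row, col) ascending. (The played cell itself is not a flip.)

Dir NW: first cell '.' (not opp) -> no flip
Dir N: first cell '.' (not opp) -> no flip
Dir NE: opp run (3,2), next='.' -> no flip
Dir W: first cell '.' (not opp) -> no flip
Dir E: opp run (4,2) capped by B -> flip
Dir SW: first cell '.' (not opp) -> no flip
Dir S: first cell '.' (not opp) -> no flip
Dir SE: first cell '.' (not opp) -> no flip

Answer: (4,2)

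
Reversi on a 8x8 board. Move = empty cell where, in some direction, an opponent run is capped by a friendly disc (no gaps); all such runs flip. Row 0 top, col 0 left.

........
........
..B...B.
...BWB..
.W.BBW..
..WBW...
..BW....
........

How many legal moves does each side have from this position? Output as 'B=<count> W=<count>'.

-- B to move --
(2,3): no bracket -> illegal
(2,4): flips 1 -> legal
(2,5): flips 1 -> legal
(3,0): no bracket -> illegal
(3,1): no bracket -> illegal
(3,2): no bracket -> illegal
(3,6): no bracket -> illegal
(4,0): no bracket -> illegal
(4,2): flips 1 -> legal
(4,6): flips 1 -> legal
(5,0): no bracket -> illegal
(5,1): flips 1 -> legal
(5,5): flips 2 -> legal
(5,6): no bracket -> illegal
(6,1): flips 1 -> legal
(6,4): flips 2 -> legal
(6,5): flips 1 -> legal
(7,2): no bracket -> illegal
(7,3): flips 1 -> legal
(7,4): no bracket -> illegal
B mobility = 10
-- W to move --
(1,1): no bracket -> illegal
(1,2): no bracket -> illegal
(1,3): no bracket -> illegal
(1,5): no bracket -> illegal
(1,6): no bracket -> illegal
(1,7): no bracket -> illegal
(2,1): no bracket -> illegal
(2,3): flips 3 -> legal
(2,4): no bracket -> illegal
(2,5): flips 1 -> legal
(2,7): no bracket -> illegal
(3,1): no bracket -> illegal
(3,2): flips 2 -> legal
(3,6): flips 1 -> legal
(3,7): no bracket -> illegal
(4,2): flips 2 -> legal
(4,6): no bracket -> illegal
(5,1): no bracket -> illegal
(5,5): no bracket -> illegal
(6,1): flips 1 -> legal
(6,4): no bracket -> illegal
(7,1): no bracket -> illegal
(7,2): flips 1 -> legal
(7,3): no bracket -> illegal
W mobility = 7

Answer: B=10 W=7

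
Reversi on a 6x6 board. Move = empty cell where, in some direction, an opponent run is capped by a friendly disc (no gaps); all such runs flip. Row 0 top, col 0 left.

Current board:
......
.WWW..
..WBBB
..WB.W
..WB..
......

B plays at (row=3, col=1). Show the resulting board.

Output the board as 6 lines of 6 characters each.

Place B at (3,1); scan 8 dirs for brackets.
Dir NW: first cell '.' (not opp) -> no flip
Dir N: first cell '.' (not opp) -> no flip
Dir NE: opp run (2,2) (1,3), next='.' -> no flip
Dir W: first cell '.' (not opp) -> no flip
Dir E: opp run (3,2) capped by B -> flip
Dir SW: first cell '.' (not opp) -> no flip
Dir S: first cell '.' (not opp) -> no flip
Dir SE: opp run (4,2), next='.' -> no flip
All flips: (3,2)

Answer: ......
.WWW..
..WBBB
.BBB.W
..WB..
......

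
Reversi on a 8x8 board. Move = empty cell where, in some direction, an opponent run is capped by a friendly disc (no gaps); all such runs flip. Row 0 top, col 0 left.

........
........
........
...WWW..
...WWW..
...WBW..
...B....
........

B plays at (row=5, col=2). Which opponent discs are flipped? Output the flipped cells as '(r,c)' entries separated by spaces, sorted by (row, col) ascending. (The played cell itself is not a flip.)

Dir NW: first cell '.' (not opp) -> no flip
Dir N: first cell '.' (not opp) -> no flip
Dir NE: opp run (4,3) (3,4), next='.' -> no flip
Dir W: first cell '.' (not opp) -> no flip
Dir E: opp run (5,3) capped by B -> flip
Dir SW: first cell '.' (not opp) -> no flip
Dir S: first cell '.' (not opp) -> no flip
Dir SE: first cell 'B' (not opp) -> no flip

Answer: (5,3)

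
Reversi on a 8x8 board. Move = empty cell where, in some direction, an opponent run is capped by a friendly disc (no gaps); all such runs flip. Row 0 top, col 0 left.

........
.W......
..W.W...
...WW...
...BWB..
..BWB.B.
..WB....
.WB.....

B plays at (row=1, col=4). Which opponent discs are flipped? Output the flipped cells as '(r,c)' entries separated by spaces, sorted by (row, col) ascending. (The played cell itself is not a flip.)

Answer: (2,4) (3,4) (4,4)

Derivation:
Dir NW: first cell '.' (not opp) -> no flip
Dir N: first cell '.' (not opp) -> no flip
Dir NE: first cell '.' (not opp) -> no flip
Dir W: first cell '.' (not opp) -> no flip
Dir E: first cell '.' (not opp) -> no flip
Dir SW: first cell '.' (not opp) -> no flip
Dir S: opp run (2,4) (3,4) (4,4) capped by B -> flip
Dir SE: first cell '.' (not opp) -> no flip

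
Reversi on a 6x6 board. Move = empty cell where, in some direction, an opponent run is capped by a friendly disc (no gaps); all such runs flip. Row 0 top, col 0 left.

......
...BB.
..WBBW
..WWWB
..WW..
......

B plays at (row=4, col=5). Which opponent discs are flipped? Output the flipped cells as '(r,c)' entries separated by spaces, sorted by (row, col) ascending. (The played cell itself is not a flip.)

Answer: (3,4)

Derivation:
Dir NW: opp run (3,4) capped by B -> flip
Dir N: first cell 'B' (not opp) -> no flip
Dir NE: edge -> no flip
Dir W: first cell '.' (not opp) -> no flip
Dir E: edge -> no flip
Dir SW: first cell '.' (not opp) -> no flip
Dir S: first cell '.' (not opp) -> no flip
Dir SE: edge -> no flip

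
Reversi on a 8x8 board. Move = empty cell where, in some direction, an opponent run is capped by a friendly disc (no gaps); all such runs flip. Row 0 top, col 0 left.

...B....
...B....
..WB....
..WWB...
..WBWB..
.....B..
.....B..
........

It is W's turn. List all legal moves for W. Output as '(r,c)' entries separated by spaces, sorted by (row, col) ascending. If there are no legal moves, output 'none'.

Answer: (0,4) (1,4) (2,4) (3,5) (4,6) (5,3) (5,4) (6,6)

Derivation:
(0,2): no bracket -> illegal
(0,4): flips 1 -> legal
(1,2): no bracket -> illegal
(1,4): flips 1 -> legal
(2,4): flips 2 -> legal
(2,5): no bracket -> illegal
(3,5): flips 1 -> legal
(3,6): no bracket -> illegal
(4,6): flips 1 -> legal
(5,2): no bracket -> illegal
(5,3): flips 1 -> legal
(5,4): flips 1 -> legal
(5,6): no bracket -> illegal
(6,4): no bracket -> illegal
(6,6): flips 1 -> legal
(7,4): no bracket -> illegal
(7,5): no bracket -> illegal
(7,6): no bracket -> illegal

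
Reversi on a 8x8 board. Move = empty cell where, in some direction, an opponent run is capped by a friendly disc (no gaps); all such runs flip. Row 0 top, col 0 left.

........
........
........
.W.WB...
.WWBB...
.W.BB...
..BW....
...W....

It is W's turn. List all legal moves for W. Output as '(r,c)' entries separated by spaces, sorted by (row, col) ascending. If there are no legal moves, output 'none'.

(2,3): no bracket -> illegal
(2,4): no bracket -> illegal
(2,5): no bracket -> illegal
(3,2): no bracket -> illegal
(3,5): flips 1 -> legal
(4,5): flips 3 -> legal
(5,2): no bracket -> illegal
(5,5): flips 1 -> legal
(6,1): flips 1 -> legal
(6,4): flips 1 -> legal
(6,5): no bracket -> illegal
(7,1): no bracket -> illegal
(7,2): no bracket -> illegal

Answer: (3,5) (4,5) (5,5) (6,1) (6,4)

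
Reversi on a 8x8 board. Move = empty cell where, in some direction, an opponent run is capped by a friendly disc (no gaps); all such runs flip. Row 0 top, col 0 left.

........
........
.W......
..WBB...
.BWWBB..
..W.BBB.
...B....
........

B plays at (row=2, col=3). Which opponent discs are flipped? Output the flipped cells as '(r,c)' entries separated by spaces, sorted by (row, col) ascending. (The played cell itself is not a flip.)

Answer: (3,2)

Derivation:
Dir NW: first cell '.' (not opp) -> no flip
Dir N: first cell '.' (not opp) -> no flip
Dir NE: first cell '.' (not opp) -> no flip
Dir W: first cell '.' (not opp) -> no flip
Dir E: first cell '.' (not opp) -> no flip
Dir SW: opp run (3,2) capped by B -> flip
Dir S: first cell 'B' (not opp) -> no flip
Dir SE: first cell 'B' (not opp) -> no flip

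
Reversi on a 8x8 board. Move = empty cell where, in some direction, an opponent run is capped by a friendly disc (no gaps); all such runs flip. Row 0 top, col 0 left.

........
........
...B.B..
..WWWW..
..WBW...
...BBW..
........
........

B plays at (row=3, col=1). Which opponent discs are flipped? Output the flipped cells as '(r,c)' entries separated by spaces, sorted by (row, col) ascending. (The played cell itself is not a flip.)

Answer: (4,2)

Derivation:
Dir NW: first cell '.' (not opp) -> no flip
Dir N: first cell '.' (not opp) -> no flip
Dir NE: first cell '.' (not opp) -> no flip
Dir W: first cell '.' (not opp) -> no flip
Dir E: opp run (3,2) (3,3) (3,4) (3,5), next='.' -> no flip
Dir SW: first cell '.' (not opp) -> no flip
Dir S: first cell '.' (not opp) -> no flip
Dir SE: opp run (4,2) capped by B -> flip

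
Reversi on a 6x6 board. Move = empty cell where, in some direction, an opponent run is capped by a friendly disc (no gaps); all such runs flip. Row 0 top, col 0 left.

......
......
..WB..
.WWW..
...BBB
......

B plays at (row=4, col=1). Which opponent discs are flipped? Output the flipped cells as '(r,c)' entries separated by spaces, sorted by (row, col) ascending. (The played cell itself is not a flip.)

Answer: (3,2)

Derivation:
Dir NW: first cell '.' (not opp) -> no flip
Dir N: opp run (3,1), next='.' -> no flip
Dir NE: opp run (3,2) capped by B -> flip
Dir W: first cell '.' (not opp) -> no flip
Dir E: first cell '.' (not opp) -> no flip
Dir SW: first cell '.' (not opp) -> no flip
Dir S: first cell '.' (not opp) -> no flip
Dir SE: first cell '.' (not opp) -> no flip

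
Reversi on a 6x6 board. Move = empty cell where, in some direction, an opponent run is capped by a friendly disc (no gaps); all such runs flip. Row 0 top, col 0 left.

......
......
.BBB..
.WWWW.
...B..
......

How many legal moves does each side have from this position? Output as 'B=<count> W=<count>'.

-- B to move --
(2,0): no bracket -> illegal
(2,4): no bracket -> illegal
(2,5): flips 1 -> legal
(3,0): no bracket -> illegal
(3,5): no bracket -> illegal
(4,0): flips 1 -> legal
(4,1): flips 2 -> legal
(4,2): flips 1 -> legal
(4,4): flips 1 -> legal
(4,5): flips 1 -> legal
B mobility = 6
-- W to move --
(1,0): flips 1 -> legal
(1,1): flips 2 -> legal
(1,2): flips 2 -> legal
(1,3): flips 2 -> legal
(1,4): flips 1 -> legal
(2,0): no bracket -> illegal
(2,4): no bracket -> illegal
(3,0): no bracket -> illegal
(4,2): no bracket -> illegal
(4,4): no bracket -> illegal
(5,2): flips 1 -> legal
(5,3): flips 1 -> legal
(5,4): flips 1 -> legal
W mobility = 8

Answer: B=6 W=8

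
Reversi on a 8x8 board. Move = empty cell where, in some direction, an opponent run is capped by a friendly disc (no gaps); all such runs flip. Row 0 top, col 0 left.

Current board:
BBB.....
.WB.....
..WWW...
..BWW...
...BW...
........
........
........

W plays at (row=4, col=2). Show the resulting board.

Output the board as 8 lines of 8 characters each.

Place W at (4,2); scan 8 dirs for brackets.
Dir NW: first cell '.' (not opp) -> no flip
Dir N: opp run (3,2) capped by W -> flip
Dir NE: first cell 'W' (not opp) -> no flip
Dir W: first cell '.' (not opp) -> no flip
Dir E: opp run (4,3) capped by W -> flip
Dir SW: first cell '.' (not opp) -> no flip
Dir S: first cell '.' (not opp) -> no flip
Dir SE: first cell '.' (not opp) -> no flip
All flips: (3,2) (4,3)

Answer: BBB.....
.WB.....
..WWW...
..WWW...
..WWW...
........
........
........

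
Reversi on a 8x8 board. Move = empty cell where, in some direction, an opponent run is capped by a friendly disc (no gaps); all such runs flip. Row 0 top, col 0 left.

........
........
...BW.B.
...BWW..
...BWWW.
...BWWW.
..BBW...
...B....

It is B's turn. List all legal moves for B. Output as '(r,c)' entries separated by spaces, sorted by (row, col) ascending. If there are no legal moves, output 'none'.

Answer: (1,5) (2,5) (3,6) (3,7) (4,7) (5,7) (6,5) (6,6) (6,7) (7,5)

Derivation:
(1,3): no bracket -> illegal
(1,4): no bracket -> illegal
(1,5): flips 1 -> legal
(2,5): flips 2 -> legal
(3,6): flips 4 -> legal
(3,7): flips 3 -> legal
(4,7): flips 3 -> legal
(5,7): flips 3 -> legal
(6,5): flips 2 -> legal
(6,6): flips 2 -> legal
(6,7): flips 3 -> legal
(7,4): no bracket -> illegal
(7,5): flips 1 -> legal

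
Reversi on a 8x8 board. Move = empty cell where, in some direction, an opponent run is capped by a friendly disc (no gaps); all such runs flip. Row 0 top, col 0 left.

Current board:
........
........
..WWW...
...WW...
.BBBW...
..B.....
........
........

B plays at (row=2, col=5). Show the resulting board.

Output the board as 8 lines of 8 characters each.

Answer: ........
........
..WWWB..
...WB...
.BBBW...
..B.....
........
........

Derivation:
Place B at (2,5); scan 8 dirs for brackets.
Dir NW: first cell '.' (not opp) -> no flip
Dir N: first cell '.' (not opp) -> no flip
Dir NE: first cell '.' (not opp) -> no flip
Dir W: opp run (2,4) (2,3) (2,2), next='.' -> no flip
Dir E: first cell '.' (not opp) -> no flip
Dir SW: opp run (3,4) capped by B -> flip
Dir S: first cell '.' (not opp) -> no flip
Dir SE: first cell '.' (not opp) -> no flip
All flips: (3,4)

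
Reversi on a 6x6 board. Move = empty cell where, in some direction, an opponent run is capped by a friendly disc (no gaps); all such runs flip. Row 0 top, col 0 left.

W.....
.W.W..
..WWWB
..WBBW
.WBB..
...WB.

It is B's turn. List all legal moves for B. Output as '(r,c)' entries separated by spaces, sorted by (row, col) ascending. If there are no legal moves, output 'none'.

Answer: (0,3) (1,2) (1,4) (1,5) (2,1) (3,1) (4,0) (4,5) (5,2)

Derivation:
(0,1): no bracket -> illegal
(0,2): no bracket -> illegal
(0,3): flips 2 -> legal
(0,4): no bracket -> illegal
(1,0): no bracket -> illegal
(1,2): flips 3 -> legal
(1,4): flips 1 -> legal
(1,5): flips 1 -> legal
(2,0): no bracket -> illegal
(2,1): flips 4 -> legal
(3,0): no bracket -> illegal
(3,1): flips 1 -> legal
(4,0): flips 1 -> legal
(4,4): no bracket -> illegal
(4,5): flips 1 -> legal
(5,0): no bracket -> illegal
(5,1): no bracket -> illegal
(5,2): flips 1 -> legal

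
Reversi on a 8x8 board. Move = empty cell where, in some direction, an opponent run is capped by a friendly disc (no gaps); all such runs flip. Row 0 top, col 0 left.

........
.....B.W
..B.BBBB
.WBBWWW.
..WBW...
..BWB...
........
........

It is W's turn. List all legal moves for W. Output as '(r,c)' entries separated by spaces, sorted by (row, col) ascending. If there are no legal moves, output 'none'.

(0,4): no bracket -> illegal
(0,5): flips 2 -> legal
(0,6): flips 3 -> legal
(1,1): flips 2 -> legal
(1,2): flips 2 -> legal
(1,3): flips 2 -> legal
(1,4): flips 2 -> legal
(1,6): flips 2 -> legal
(2,1): no bracket -> illegal
(2,3): flips 2 -> legal
(3,7): flips 1 -> legal
(4,1): no bracket -> illegal
(4,5): no bracket -> illegal
(5,1): flips 1 -> legal
(5,5): flips 1 -> legal
(6,1): flips 2 -> legal
(6,2): flips 1 -> legal
(6,3): no bracket -> illegal
(6,4): flips 1 -> legal
(6,5): no bracket -> illegal

Answer: (0,5) (0,6) (1,1) (1,2) (1,3) (1,4) (1,6) (2,3) (3,7) (5,1) (5,5) (6,1) (6,2) (6,4)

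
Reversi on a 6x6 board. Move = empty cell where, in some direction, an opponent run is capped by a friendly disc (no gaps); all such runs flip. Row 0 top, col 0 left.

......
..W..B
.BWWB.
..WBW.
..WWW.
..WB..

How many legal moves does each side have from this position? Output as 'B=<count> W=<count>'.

Answer: B=8 W=6

Derivation:
-- B to move --
(0,1): no bracket -> illegal
(0,2): no bracket -> illegal
(0,3): flips 1 -> legal
(1,1): flips 1 -> legal
(1,3): flips 1 -> legal
(1,4): no bracket -> illegal
(2,5): no bracket -> illegal
(3,1): flips 2 -> legal
(3,5): flips 2 -> legal
(4,1): no bracket -> illegal
(4,5): no bracket -> illegal
(5,1): flips 2 -> legal
(5,4): flips 4 -> legal
(5,5): flips 1 -> legal
B mobility = 8
-- W to move --
(0,4): no bracket -> illegal
(0,5): no bracket -> illegal
(1,0): flips 1 -> legal
(1,1): no bracket -> illegal
(1,3): no bracket -> illegal
(1,4): flips 1 -> legal
(2,0): flips 1 -> legal
(2,5): flips 1 -> legal
(3,0): flips 1 -> legal
(3,1): no bracket -> illegal
(3,5): no bracket -> illegal
(5,4): flips 1 -> legal
W mobility = 6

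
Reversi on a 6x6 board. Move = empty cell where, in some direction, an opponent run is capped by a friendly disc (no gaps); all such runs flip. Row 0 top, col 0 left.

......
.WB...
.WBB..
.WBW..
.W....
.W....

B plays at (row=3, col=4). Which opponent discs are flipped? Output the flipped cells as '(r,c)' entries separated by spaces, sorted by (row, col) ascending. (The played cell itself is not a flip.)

Answer: (3,3)

Derivation:
Dir NW: first cell 'B' (not opp) -> no flip
Dir N: first cell '.' (not opp) -> no flip
Dir NE: first cell '.' (not opp) -> no flip
Dir W: opp run (3,3) capped by B -> flip
Dir E: first cell '.' (not opp) -> no flip
Dir SW: first cell '.' (not opp) -> no flip
Dir S: first cell '.' (not opp) -> no flip
Dir SE: first cell '.' (not opp) -> no flip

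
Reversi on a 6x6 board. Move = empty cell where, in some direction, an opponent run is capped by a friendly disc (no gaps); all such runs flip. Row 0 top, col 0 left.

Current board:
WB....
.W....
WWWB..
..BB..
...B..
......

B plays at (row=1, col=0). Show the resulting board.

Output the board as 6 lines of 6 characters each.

Answer: WB....
BW....
WBWB..
..BB..
...B..
......

Derivation:
Place B at (1,0); scan 8 dirs for brackets.
Dir NW: edge -> no flip
Dir N: opp run (0,0), next=edge -> no flip
Dir NE: first cell 'B' (not opp) -> no flip
Dir W: edge -> no flip
Dir E: opp run (1,1), next='.' -> no flip
Dir SW: edge -> no flip
Dir S: opp run (2,0), next='.' -> no flip
Dir SE: opp run (2,1) capped by B -> flip
All flips: (2,1)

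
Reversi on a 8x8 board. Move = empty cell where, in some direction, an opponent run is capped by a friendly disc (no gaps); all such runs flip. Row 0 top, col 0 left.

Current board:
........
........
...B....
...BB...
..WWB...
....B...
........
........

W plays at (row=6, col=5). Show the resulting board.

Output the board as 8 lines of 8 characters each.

Place W at (6,5); scan 8 dirs for brackets.
Dir NW: opp run (5,4) capped by W -> flip
Dir N: first cell '.' (not opp) -> no flip
Dir NE: first cell '.' (not opp) -> no flip
Dir W: first cell '.' (not opp) -> no flip
Dir E: first cell '.' (not opp) -> no flip
Dir SW: first cell '.' (not opp) -> no flip
Dir S: first cell '.' (not opp) -> no flip
Dir SE: first cell '.' (not opp) -> no flip
All flips: (5,4)

Answer: ........
........
...B....
...BB...
..WWB...
....W...
.....W..
........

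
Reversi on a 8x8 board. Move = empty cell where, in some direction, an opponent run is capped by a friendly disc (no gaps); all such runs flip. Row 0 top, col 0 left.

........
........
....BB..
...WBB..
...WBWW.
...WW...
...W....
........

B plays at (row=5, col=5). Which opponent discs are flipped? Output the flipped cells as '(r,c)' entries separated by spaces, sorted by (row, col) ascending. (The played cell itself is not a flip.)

Dir NW: first cell 'B' (not opp) -> no flip
Dir N: opp run (4,5) capped by B -> flip
Dir NE: opp run (4,6), next='.' -> no flip
Dir W: opp run (5,4) (5,3), next='.' -> no flip
Dir E: first cell '.' (not opp) -> no flip
Dir SW: first cell '.' (not opp) -> no flip
Dir S: first cell '.' (not opp) -> no flip
Dir SE: first cell '.' (not opp) -> no flip

Answer: (4,5)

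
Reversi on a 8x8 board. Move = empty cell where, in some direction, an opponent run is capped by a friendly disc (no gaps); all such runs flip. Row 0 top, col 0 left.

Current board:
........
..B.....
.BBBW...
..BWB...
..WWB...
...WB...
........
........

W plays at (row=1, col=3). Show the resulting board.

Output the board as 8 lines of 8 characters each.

Place W at (1,3); scan 8 dirs for brackets.
Dir NW: first cell '.' (not opp) -> no flip
Dir N: first cell '.' (not opp) -> no flip
Dir NE: first cell '.' (not opp) -> no flip
Dir W: opp run (1,2), next='.' -> no flip
Dir E: first cell '.' (not opp) -> no flip
Dir SW: opp run (2,2), next='.' -> no flip
Dir S: opp run (2,3) capped by W -> flip
Dir SE: first cell 'W' (not opp) -> no flip
All flips: (2,3)

Answer: ........
..BW....
.BBWW...
..BWB...
..WWB...
...WB...
........
........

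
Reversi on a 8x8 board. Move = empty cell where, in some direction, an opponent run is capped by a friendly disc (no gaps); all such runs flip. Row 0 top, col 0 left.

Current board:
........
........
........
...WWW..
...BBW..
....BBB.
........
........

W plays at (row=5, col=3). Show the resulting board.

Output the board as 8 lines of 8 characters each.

Place W at (5,3); scan 8 dirs for brackets.
Dir NW: first cell '.' (not opp) -> no flip
Dir N: opp run (4,3) capped by W -> flip
Dir NE: opp run (4,4) capped by W -> flip
Dir W: first cell '.' (not opp) -> no flip
Dir E: opp run (5,4) (5,5) (5,6), next='.' -> no flip
Dir SW: first cell '.' (not opp) -> no flip
Dir S: first cell '.' (not opp) -> no flip
Dir SE: first cell '.' (not opp) -> no flip
All flips: (4,3) (4,4)

Answer: ........
........
........
...WWW..
...WWW..
...WBBB.
........
........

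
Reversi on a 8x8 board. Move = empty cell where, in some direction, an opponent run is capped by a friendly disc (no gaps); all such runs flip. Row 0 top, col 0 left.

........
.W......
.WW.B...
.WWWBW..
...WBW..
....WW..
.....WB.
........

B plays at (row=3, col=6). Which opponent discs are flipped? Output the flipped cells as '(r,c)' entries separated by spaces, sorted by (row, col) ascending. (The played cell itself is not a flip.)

Dir NW: first cell '.' (not opp) -> no flip
Dir N: first cell '.' (not opp) -> no flip
Dir NE: first cell '.' (not opp) -> no flip
Dir W: opp run (3,5) capped by B -> flip
Dir E: first cell '.' (not opp) -> no flip
Dir SW: opp run (4,5) (5,4), next='.' -> no flip
Dir S: first cell '.' (not opp) -> no flip
Dir SE: first cell '.' (not opp) -> no flip

Answer: (3,5)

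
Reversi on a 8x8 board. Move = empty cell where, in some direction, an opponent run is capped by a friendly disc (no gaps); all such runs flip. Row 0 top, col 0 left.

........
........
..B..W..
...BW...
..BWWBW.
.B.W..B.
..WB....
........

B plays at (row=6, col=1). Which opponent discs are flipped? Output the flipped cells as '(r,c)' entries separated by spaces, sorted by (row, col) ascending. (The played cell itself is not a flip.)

Dir NW: first cell '.' (not opp) -> no flip
Dir N: first cell 'B' (not opp) -> no flip
Dir NE: first cell '.' (not opp) -> no flip
Dir W: first cell '.' (not opp) -> no flip
Dir E: opp run (6,2) capped by B -> flip
Dir SW: first cell '.' (not opp) -> no flip
Dir S: first cell '.' (not opp) -> no flip
Dir SE: first cell '.' (not opp) -> no flip

Answer: (6,2)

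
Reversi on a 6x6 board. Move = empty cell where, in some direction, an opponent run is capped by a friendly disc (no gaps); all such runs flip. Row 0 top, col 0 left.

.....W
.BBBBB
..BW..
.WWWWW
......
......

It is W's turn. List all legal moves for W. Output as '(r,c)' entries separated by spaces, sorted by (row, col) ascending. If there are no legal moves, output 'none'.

Answer: (0,0) (0,1) (0,2) (0,3) (0,4) (2,1) (2,5)

Derivation:
(0,0): flips 2 -> legal
(0,1): flips 1 -> legal
(0,2): flips 2 -> legal
(0,3): flips 1 -> legal
(0,4): flips 2 -> legal
(1,0): no bracket -> illegal
(2,0): no bracket -> illegal
(2,1): flips 1 -> legal
(2,4): no bracket -> illegal
(2,5): flips 1 -> legal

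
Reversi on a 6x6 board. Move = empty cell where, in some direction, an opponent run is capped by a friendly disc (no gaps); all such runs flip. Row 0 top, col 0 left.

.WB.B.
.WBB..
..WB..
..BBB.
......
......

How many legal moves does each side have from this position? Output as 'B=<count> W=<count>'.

Answer: B=5 W=6

Derivation:
-- B to move --
(0,0): flips 3 -> legal
(1,0): flips 1 -> legal
(2,0): flips 1 -> legal
(2,1): flips 1 -> legal
(3,1): flips 1 -> legal
B mobility = 5
-- W to move --
(0,3): flips 1 -> legal
(0,5): no bracket -> illegal
(1,4): flips 2 -> legal
(1,5): no bracket -> illegal
(2,1): no bracket -> illegal
(2,4): flips 1 -> legal
(2,5): no bracket -> illegal
(3,1): no bracket -> illegal
(3,5): no bracket -> illegal
(4,1): no bracket -> illegal
(4,2): flips 1 -> legal
(4,3): no bracket -> illegal
(4,4): flips 1 -> legal
(4,5): flips 3 -> legal
W mobility = 6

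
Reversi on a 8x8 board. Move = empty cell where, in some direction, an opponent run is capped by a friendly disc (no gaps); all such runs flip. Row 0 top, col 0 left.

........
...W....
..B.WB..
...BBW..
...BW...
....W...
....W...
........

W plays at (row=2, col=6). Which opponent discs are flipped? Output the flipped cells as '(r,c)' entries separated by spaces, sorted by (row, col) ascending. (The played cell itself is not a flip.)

Dir NW: first cell '.' (not opp) -> no flip
Dir N: first cell '.' (not opp) -> no flip
Dir NE: first cell '.' (not opp) -> no flip
Dir W: opp run (2,5) capped by W -> flip
Dir E: first cell '.' (not opp) -> no flip
Dir SW: first cell 'W' (not opp) -> no flip
Dir S: first cell '.' (not opp) -> no flip
Dir SE: first cell '.' (not opp) -> no flip

Answer: (2,5)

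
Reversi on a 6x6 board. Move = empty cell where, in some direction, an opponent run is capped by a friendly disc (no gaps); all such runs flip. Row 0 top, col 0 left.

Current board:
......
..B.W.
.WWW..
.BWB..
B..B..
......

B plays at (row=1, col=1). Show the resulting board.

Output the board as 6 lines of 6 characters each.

Answer: ......
.BB.W.
.BBW..
.BWB..
B..B..
......

Derivation:
Place B at (1,1); scan 8 dirs for brackets.
Dir NW: first cell '.' (not opp) -> no flip
Dir N: first cell '.' (not opp) -> no flip
Dir NE: first cell '.' (not opp) -> no flip
Dir W: first cell '.' (not opp) -> no flip
Dir E: first cell 'B' (not opp) -> no flip
Dir SW: first cell '.' (not opp) -> no flip
Dir S: opp run (2,1) capped by B -> flip
Dir SE: opp run (2,2) capped by B -> flip
All flips: (2,1) (2,2)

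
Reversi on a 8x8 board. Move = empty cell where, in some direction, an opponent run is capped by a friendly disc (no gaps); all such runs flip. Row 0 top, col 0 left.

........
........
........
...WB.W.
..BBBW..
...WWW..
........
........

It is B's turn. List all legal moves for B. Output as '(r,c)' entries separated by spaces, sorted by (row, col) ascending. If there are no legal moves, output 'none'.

Answer: (2,2) (2,3) (2,4) (3,2) (4,6) (5,6) (6,2) (6,3) (6,4) (6,5) (6,6)

Derivation:
(2,2): flips 1 -> legal
(2,3): flips 1 -> legal
(2,4): flips 1 -> legal
(2,5): no bracket -> illegal
(2,6): no bracket -> illegal
(2,7): no bracket -> illegal
(3,2): flips 1 -> legal
(3,5): no bracket -> illegal
(3,7): no bracket -> illegal
(4,6): flips 1 -> legal
(4,7): no bracket -> illegal
(5,2): no bracket -> illegal
(5,6): flips 1 -> legal
(6,2): flips 1 -> legal
(6,3): flips 1 -> legal
(6,4): flips 2 -> legal
(6,5): flips 1 -> legal
(6,6): flips 1 -> legal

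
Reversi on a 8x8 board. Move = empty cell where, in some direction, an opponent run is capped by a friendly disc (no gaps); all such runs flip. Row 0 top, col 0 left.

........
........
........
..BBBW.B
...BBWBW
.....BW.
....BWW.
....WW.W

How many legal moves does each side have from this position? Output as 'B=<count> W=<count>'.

-- B to move --
(2,4): flips 1 -> legal
(2,5): flips 2 -> legal
(2,6): flips 1 -> legal
(3,6): flips 1 -> legal
(5,4): no bracket -> illegal
(5,7): flips 2 -> legal
(6,3): no bracket -> illegal
(6,7): flips 4 -> legal
(7,3): no bracket -> illegal
(7,6): flips 2 -> legal
B mobility = 7
-- W to move --
(2,1): no bracket -> illegal
(2,2): flips 3 -> legal
(2,3): flips 1 -> legal
(2,4): no bracket -> illegal
(2,5): no bracket -> illegal
(2,6): no bracket -> illegal
(2,7): flips 1 -> legal
(3,1): flips 3 -> legal
(3,6): flips 1 -> legal
(4,1): no bracket -> illegal
(4,2): flips 2 -> legal
(5,2): no bracket -> illegal
(5,3): flips 2 -> legal
(5,4): flips 2 -> legal
(5,7): flips 1 -> legal
(6,3): flips 1 -> legal
(7,3): no bracket -> illegal
W mobility = 10

Answer: B=7 W=10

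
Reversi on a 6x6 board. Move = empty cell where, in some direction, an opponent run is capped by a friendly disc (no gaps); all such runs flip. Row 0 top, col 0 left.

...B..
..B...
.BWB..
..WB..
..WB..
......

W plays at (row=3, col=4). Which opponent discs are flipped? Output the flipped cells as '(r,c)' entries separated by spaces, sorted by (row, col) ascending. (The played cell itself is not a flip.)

Answer: (3,3)

Derivation:
Dir NW: opp run (2,3) (1,2), next='.' -> no flip
Dir N: first cell '.' (not opp) -> no flip
Dir NE: first cell '.' (not opp) -> no flip
Dir W: opp run (3,3) capped by W -> flip
Dir E: first cell '.' (not opp) -> no flip
Dir SW: opp run (4,3), next='.' -> no flip
Dir S: first cell '.' (not opp) -> no flip
Dir SE: first cell '.' (not opp) -> no flip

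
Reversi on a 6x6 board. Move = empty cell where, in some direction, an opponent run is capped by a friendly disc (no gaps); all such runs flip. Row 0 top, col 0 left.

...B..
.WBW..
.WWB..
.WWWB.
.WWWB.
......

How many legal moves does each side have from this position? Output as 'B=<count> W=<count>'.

-- B to move --
(0,0): flips 3 -> legal
(0,1): no bracket -> illegal
(0,2): no bracket -> illegal
(0,4): no bracket -> illegal
(1,0): flips 1 -> legal
(1,4): flips 1 -> legal
(2,0): flips 2 -> legal
(2,4): no bracket -> illegal
(3,0): flips 4 -> legal
(4,0): flips 3 -> legal
(5,0): flips 2 -> legal
(5,1): no bracket -> illegal
(5,2): flips 4 -> legal
(5,3): flips 2 -> legal
(5,4): no bracket -> illegal
B mobility = 9
-- W to move --
(0,1): no bracket -> illegal
(0,2): flips 1 -> legal
(0,4): no bracket -> illegal
(1,4): flips 1 -> legal
(2,4): flips 1 -> legal
(2,5): flips 1 -> legal
(3,5): flips 1 -> legal
(4,5): flips 1 -> legal
(5,3): no bracket -> illegal
(5,4): no bracket -> illegal
(5,5): flips 1 -> legal
W mobility = 7

Answer: B=9 W=7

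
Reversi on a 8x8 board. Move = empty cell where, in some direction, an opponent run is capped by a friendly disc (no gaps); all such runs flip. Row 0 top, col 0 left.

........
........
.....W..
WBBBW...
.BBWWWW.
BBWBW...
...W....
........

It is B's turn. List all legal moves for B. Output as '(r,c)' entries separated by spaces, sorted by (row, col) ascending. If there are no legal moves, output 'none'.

Answer: (3,5) (4,7) (5,5) (6,2) (6,5) (7,3) (7,4)

Derivation:
(1,4): no bracket -> illegal
(1,5): no bracket -> illegal
(1,6): no bracket -> illegal
(2,0): no bracket -> illegal
(2,1): no bracket -> illegal
(2,3): no bracket -> illegal
(2,4): no bracket -> illegal
(2,6): no bracket -> illegal
(3,5): flips 2 -> legal
(3,6): no bracket -> illegal
(3,7): no bracket -> illegal
(4,0): no bracket -> illegal
(4,7): flips 4 -> legal
(5,5): flips 2 -> legal
(5,6): no bracket -> illegal
(5,7): no bracket -> illegal
(6,1): no bracket -> illegal
(6,2): flips 1 -> legal
(6,4): no bracket -> illegal
(6,5): flips 2 -> legal
(7,2): no bracket -> illegal
(7,3): flips 1 -> legal
(7,4): flips 2 -> legal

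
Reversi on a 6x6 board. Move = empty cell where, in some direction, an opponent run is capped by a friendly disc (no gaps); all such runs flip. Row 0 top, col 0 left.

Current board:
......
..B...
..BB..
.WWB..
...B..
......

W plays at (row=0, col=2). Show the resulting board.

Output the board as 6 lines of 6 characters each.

Answer: ..W...
..W...
..WB..
.WWB..
...B..
......

Derivation:
Place W at (0,2); scan 8 dirs for brackets.
Dir NW: edge -> no flip
Dir N: edge -> no flip
Dir NE: edge -> no flip
Dir W: first cell '.' (not opp) -> no flip
Dir E: first cell '.' (not opp) -> no flip
Dir SW: first cell '.' (not opp) -> no flip
Dir S: opp run (1,2) (2,2) capped by W -> flip
Dir SE: first cell '.' (not opp) -> no flip
All flips: (1,2) (2,2)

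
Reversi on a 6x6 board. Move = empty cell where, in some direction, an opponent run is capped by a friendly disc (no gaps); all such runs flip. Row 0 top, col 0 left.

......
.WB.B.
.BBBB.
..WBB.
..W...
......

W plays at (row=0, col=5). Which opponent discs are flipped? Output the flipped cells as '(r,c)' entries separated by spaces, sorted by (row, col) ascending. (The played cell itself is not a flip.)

Answer: (1,4) (2,3)

Derivation:
Dir NW: edge -> no flip
Dir N: edge -> no flip
Dir NE: edge -> no flip
Dir W: first cell '.' (not opp) -> no flip
Dir E: edge -> no flip
Dir SW: opp run (1,4) (2,3) capped by W -> flip
Dir S: first cell '.' (not opp) -> no flip
Dir SE: edge -> no flip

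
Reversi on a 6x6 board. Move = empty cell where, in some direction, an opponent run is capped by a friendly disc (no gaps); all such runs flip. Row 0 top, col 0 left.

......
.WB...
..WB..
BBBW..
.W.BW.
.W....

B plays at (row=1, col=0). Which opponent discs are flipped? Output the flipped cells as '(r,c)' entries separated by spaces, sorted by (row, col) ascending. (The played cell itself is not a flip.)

Answer: (1,1)

Derivation:
Dir NW: edge -> no flip
Dir N: first cell '.' (not opp) -> no flip
Dir NE: first cell '.' (not opp) -> no flip
Dir W: edge -> no flip
Dir E: opp run (1,1) capped by B -> flip
Dir SW: edge -> no flip
Dir S: first cell '.' (not opp) -> no flip
Dir SE: first cell '.' (not opp) -> no flip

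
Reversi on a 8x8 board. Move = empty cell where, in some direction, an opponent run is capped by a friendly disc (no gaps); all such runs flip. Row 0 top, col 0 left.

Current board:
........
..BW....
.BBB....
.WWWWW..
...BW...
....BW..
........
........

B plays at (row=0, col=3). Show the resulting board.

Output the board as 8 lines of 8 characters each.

Answer: ...B....
..BB....
.BBB....
.WWWWW..
...BW...
....BW..
........
........

Derivation:
Place B at (0,3); scan 8 dirs for brackets.
Dir NW: edge -> no flip
Dir N: edge -> no flip
Dir NE: edge -> no flip
Dir W: first cell '.' (not opp) -> no flip
Dir E: first cell '.' (not opp) -> no flip
Dir SW: first cell 'B' (not opp) -> no flip
Dir S: opp run (1,3) capped by B -> flip
Dir SE: first cell '.' (not opp) -> no flip
All flips: (1,3)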